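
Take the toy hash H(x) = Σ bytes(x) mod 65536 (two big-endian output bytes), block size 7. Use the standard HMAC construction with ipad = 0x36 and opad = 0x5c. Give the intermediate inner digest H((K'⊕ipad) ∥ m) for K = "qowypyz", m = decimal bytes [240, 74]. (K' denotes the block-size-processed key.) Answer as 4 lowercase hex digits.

Key "qowypyz" = 71 6f 77 79 70 79 7a is exactly B = 7 bytes: K' = 71 6f 77 79 70 79 7a.
K' ⊕ ipad = 47 59 41 4f 46 4f 4c.
Inner input = 47 59 41 4f 46 4f 4c ∥ f0 4a.
Inner hash: sum = 71+89+65+79+70+79+76+240+74 = 843 → 03 4b.

034b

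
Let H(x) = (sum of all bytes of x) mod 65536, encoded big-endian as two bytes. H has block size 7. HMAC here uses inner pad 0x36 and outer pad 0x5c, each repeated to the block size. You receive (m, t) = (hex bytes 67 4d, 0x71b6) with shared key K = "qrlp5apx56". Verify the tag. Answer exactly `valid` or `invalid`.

invalid

Key "qrlp5apx56" = 71 72 6c 70 35 61 70 78 35 36 is 10 bytes > B = 7, so hash it first: H(key) = 03 a8, then zero-pad to 7 bytes: K' = 03 a8 00 00 00 00 00.
K' ⊕ ipad = 35 9e 36 36 36 36 36; K' ⊕ opad = 5f f4 5c 5c 5c 5c 5c.
Inner hash: sum = 53+158+54+54+54+54+54+103+77 = 661 → 02 95.
Outer hash (recomputed tag): sum = 95+244+92+92+92+92+92+2+149 = 950 → 03 b6.
Recomputed tag = 03b6; claimed = 71b6 → mismatch.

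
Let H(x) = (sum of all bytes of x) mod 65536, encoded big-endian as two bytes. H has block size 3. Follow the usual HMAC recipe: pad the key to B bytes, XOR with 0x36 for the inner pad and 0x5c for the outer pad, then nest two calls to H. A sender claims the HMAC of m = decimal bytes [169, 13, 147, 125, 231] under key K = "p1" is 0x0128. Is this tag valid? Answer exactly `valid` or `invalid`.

valid

Key "p1" = 70 31 is 2 bytes ≤ B = 3; zero-pad to 3 bytes: K' = 70 31 00.
K' ⊕ ipad = 46 07 36; K' ⊕ opad = 2c 6d 5c.
Inner hash: sum = 70+7+54+169+13+147+125+231 = 816 → 03 30.
Outer hash (recomputed tag): sum = 44+109+92+3+48 = 296 → 01 28.
Recomputed tag = 0128; claimed = 0128 → match.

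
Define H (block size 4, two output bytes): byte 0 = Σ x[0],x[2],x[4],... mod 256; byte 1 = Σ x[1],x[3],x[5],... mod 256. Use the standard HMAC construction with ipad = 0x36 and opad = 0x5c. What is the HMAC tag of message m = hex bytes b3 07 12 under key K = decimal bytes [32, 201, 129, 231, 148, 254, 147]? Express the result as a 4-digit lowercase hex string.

e923

Key decimal bytes [32, 201, 129, 231, 148, 254, 147] = 20 c9 81 e7 94 fe 93 is 7 bytes > B = 4, so hash it first: H(key) = c8 ae, then zero-pad to 4 bytes: K' = c8 ae 00 00.
K' ⊕ ipad = fe 98 36 36.  K' ⊕ opad = 94 f2 5c 5c.
Inner input = (K'⊕ipad) ∥ m = fe 98 36 36 ∥ b3 07 12.
Inner hash: even-index sum = 505 mod 256 = 249; odd-index sum = 213 mod 256 = 213 → f9 d5.
Outer input = (K'⊕opad) ∥ inner = 94 f2 5c 5c ∥ f9 d5.
Outer hash (tag): even-index sum = 489 mod 256 = 233; odd-index sum = 547 mod 256 = 35 → e9 23.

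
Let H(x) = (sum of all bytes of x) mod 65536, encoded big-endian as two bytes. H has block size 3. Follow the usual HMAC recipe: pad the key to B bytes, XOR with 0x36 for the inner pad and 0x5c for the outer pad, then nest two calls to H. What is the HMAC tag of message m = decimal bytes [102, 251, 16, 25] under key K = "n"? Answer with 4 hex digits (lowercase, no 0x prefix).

Key "n" = 6e is 1 byte ≤ B = 3; zero-pad to 3 bytes: K' = 6e 00 00.
K' ⊕ ipad = 58 36 36.  K' ⊕ opad = 32 5c 5c.
Inner input = (K'⊕ipad) ∥ m = 58 36 36 ∥ 66 fb 10 19.
Inner hash: sum = 88+54+54+102+251+16+25 = 590 → 02 4e.
Outer input = (K'⊕opad) ∥ inner = 32 5c 5c ∥ 02 4e.
Outer hash (tag): sum = 50+92+92+2+78 = 314 → 01 3a.

013a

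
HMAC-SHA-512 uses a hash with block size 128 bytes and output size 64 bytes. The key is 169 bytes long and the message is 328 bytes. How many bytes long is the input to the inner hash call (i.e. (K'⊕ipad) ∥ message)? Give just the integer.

Key is 169 > 128 bytes, so it is hashed to 64 bytes then zero-padded to 128: |K'| = 128.
Inner input = (K'⊕ipad) ∥ m → 128 + 328 = 456 bytes.

456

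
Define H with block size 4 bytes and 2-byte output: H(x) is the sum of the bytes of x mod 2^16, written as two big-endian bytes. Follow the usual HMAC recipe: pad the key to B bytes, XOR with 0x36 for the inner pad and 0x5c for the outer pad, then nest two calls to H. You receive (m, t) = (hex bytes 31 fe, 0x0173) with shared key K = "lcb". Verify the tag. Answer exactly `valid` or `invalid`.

Key "lcb" = 6c 63 62 is 3 bytes ≤ B = 4; zero-pad to 4 bytes: K' = 6c 63 62 00.
K' ⊕ ipad = 5a 55 54 36; K' ⊕ opad = 30 3f 3e 5c.
Inner hash: sum = 90+85+84+54+49+254 = 616 → 02 68.
Outer hash (recomputed tag): sum = 48+63+62+92+2+104 = 371 → 01 73.
Recomputed tag = 0173; claimed = 0173 → match.

valid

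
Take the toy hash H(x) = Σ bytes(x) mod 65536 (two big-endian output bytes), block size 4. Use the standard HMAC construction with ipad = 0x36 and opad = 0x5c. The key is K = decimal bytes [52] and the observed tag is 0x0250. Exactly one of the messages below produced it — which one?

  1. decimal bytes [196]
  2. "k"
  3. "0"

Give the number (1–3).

3

Key decimal bytes [52] = 34 is 1 byte ≤ B = 4; zero-pad to 4 bytes: K' = 34 00 00 00.
K' ⊕ ipad = 02 36 36 36; K' ⊕ opad = 68 5c 5c 5c.
m1: inner = H(02 36 36 36 c4) = 01 68; tag = H(68 5c 5c 5c 01 68) = 01e5
m2: inner = H(02 36 36 36 6b) = 01 0f; tag = H(68 5c 5c 5c 01 0f) = 018c
m3: inner = H(02 36 36 36 30) = 00 d4; tag = H(68 5c 5c 5c 00 d4) = 0250 ← matches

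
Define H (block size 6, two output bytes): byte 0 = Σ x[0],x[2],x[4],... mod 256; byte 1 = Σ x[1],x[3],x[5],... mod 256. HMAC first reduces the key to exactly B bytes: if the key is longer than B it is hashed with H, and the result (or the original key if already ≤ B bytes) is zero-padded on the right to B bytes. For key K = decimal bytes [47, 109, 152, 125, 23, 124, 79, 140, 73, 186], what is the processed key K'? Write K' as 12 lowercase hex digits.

|K| = 10 > B = 6, so first hash the key.
H(K): even-index sum = 374 mod 256 = 118; odd-index sum = 684 mod 256 = 172 → 76 ac.
Zero-pad H(K) = 76 ac to 6 bytes: K' = 76 ac 00 00 00 00.

76ac00000000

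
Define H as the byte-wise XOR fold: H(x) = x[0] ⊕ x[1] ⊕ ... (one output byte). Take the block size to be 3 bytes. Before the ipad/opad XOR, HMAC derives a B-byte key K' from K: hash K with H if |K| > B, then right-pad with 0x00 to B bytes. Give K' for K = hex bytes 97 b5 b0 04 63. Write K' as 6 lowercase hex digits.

f50000

|K| = 5 > B = 3, so first hash the key.
H(K): XOR 97⊕b5⊕b0⊕04⊕63 = f5.
Zero-pad H(K) = f5 to 3 bytes: K' = f5 00 00.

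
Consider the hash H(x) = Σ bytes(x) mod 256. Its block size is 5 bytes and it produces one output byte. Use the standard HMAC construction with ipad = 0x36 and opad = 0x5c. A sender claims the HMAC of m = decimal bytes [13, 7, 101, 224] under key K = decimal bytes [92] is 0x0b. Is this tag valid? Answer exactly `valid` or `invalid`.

valid

Key decimal bytes [92] = 5c is 1 byte ≤ B = 5; zero-pad to 5 bytes: K' = 5c 00 00 00 00.
K' ⊕ ipad = 6a 36 36 36 36; K' ⊕ opad = 00 5c 5c 5c 5c.
Inner hash: sum = 106+54+54+54+54+13+7+101+224 = 667; mod 256 = 155 → 9b.
Outer hash (recomputed tag): sum = 0+92+92+92+92+155 = 523; mod 256 = 11 → 0b.
Recomputed tag = 0b; claimed = 0b → match.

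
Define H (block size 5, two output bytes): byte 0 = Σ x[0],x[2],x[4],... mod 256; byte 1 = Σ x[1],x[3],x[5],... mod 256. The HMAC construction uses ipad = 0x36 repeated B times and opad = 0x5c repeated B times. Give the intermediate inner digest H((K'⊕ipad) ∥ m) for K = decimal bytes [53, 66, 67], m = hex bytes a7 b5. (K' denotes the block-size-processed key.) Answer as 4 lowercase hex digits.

6351

Key decimal bytes [53, 66, 67] = 35 42 43 is 3 bytes ≤ B = 5; zero-pad to 5 bytes: K' = 35 42 43 00 00.
K' ⊕ ipad = 03 74 75 36 36.
Inner input = 03 74 75 36 36 ∥ a7 b5.
Inner hash: even-index sum = 355 mod 256 = 99; odd-index sum = 337 mod 256 = 81 → 63 51.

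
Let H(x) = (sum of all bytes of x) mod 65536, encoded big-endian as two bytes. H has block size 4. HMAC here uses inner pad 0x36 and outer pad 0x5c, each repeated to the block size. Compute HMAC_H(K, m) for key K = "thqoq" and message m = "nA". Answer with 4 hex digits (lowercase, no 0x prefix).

01f2

Key "thqoq" = 74 68 71 6f 71 is 5 bytes > B = 4, so hash it first: H(key) = 02 2d, then zero-pad to 4 bytes: K' = 02 2d 00 00.
K' ⊕ ipad = 34 1b 36 36.  K' ⊕ opad = 5e 71 5c 5c.
Inner input = (K'⊕ipad) ∥ m = 34 1b 36 36 ∥ 6e 41.
Inner hash: sum = 52+27+54+54+110+65 = 362 → 01 6a.
Outer input = (K'⊕opad) ∥ inner = 5e 71 5c 5c ∥ 01 6a.
Outer hash (tag): sum = 94+113+92+92+1+106 = 498 → 01 f2.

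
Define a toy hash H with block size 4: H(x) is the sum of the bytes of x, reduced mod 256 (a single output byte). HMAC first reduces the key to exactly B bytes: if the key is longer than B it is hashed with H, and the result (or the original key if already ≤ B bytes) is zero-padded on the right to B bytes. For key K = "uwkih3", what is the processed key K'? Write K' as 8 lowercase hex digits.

|K| = 6 > B = 4, so first hash the key.
H(K): sum = 117+119+107+105+104+51 = 603; mod 256 = 91 → 5b.
Zero-pad H(K) = 5b to 4 bytes: K' = 5b 00 00 00.

5b000000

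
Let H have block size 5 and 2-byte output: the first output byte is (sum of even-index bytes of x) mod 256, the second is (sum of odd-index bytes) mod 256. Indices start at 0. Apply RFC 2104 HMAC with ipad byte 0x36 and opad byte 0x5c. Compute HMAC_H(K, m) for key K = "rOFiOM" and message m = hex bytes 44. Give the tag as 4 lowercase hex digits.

c052

Key "rOFiOM" = 72 4f 46 69 4f 4d is 6 bytes > B = 5, so hash it first: H(key) = 07 05, then zero-pad to 5 bytes: K' = 07 05 00 00 00.
K' ⊕ ipad = 31 33 36 36 36.  K' ⊕ opad = 5b 59 5c 5c 5c.
Inner input = (K'⊕ipad) ∥ m = 31 33 36 36 36 ∥ 44.
Inner hash: even-index sum = 157 mod 256 = 157; odd-index sum = 173 mod 256 = 173 → 9d ad.
Outer input = (K'⊕opad) ∥ inner = 5b 59 5c 5c 5c ∥ 9d ad.
Outer hash (tag): even-index sum = 448 mod 256 = 192; odd-index sum = 338 mod 256 = 82 → c0 52.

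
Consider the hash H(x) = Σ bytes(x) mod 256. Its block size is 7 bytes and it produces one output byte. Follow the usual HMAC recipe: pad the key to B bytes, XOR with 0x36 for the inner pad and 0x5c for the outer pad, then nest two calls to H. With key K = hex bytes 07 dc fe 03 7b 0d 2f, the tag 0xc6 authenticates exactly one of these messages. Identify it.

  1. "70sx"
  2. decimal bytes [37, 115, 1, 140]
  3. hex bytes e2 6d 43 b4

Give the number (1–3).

3

Key hex bytes 07 dc fe 03 7b 0d 2f is exactly B = 7 bytes: K' = 07 dc fe 03 7b 0d 2f.
K' ⊕ ipad = 31 ea c8 35 4d 3b 19; K' ⊕ opad = 5b 80 a2 5f 27 51 73.
m1: inner = H(31 ea c8 35 4d 3b 19 37 30 73 78) = 0b; tag = H(5b 80 a2 5f 27 51 73 0b) = d2
m2: inner = H(31 ea c8 35 4d 3b 19 25 73 01 8c) = de; tag = H(5b 80 a2 5f 27 51 73 de) = a5
m3: inner = H(31 ea c8 35 4d 3b 19 e2 6d 43 b4) = ff; tag = H(5b 80 a2 5f 27 51 73 ff) = c6 ← matches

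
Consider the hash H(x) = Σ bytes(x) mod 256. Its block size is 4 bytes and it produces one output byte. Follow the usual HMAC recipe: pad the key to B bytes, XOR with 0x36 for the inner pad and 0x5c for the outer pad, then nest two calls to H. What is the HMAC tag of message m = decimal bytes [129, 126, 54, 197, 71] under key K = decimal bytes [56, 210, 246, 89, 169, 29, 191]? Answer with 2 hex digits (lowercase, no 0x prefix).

61

Key decimal bytes [56, 210, 246, 89, 169, 29, 191] = 38 d2 f6 59 a9 1d bf is 7 bytes > B = 4, so hash it first: H(key) = de, then zero-pad to 4 bytes: K' = de 00 00 00.
K' ⊕ ipad = e8 36 36 36.  K' ⊕ opad = 82 5c 5c 5c.
Inner input = (K'⊕ipad) ∥ m = e8 36 36 36 ∥ 81 7e 36 c5 47.
Inner hash: sum = 232+54+54+54+129+126+54+197+71 = 971; mod 256 = 203 → cb.
Outer input = (K'⊕opad) ∥ inner = 82 5c 5c 5c ∥ cb.
Outer hash (tag): sum = 130+92+92+92+203 = 609; mod 256 = 97 → 61.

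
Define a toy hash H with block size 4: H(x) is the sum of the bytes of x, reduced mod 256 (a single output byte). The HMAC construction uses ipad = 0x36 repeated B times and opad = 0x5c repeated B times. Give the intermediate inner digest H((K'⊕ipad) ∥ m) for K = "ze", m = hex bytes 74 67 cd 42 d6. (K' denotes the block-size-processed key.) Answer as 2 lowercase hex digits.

cb

Key "ze" = 7a 65 is 2 bytes ≤ B = 4; zero-pad to 4 bytes: K' = 7a 65 00 00.
K' ⊕ ipad = 4c 53 36 36.
Inner input = 4c 53 36 36 ∥ 74 67 cd 42 d6.
Inner hash: sum = 76+83+54+54+116+103+205+66+214 = 971; mod 256 = 203 → cb.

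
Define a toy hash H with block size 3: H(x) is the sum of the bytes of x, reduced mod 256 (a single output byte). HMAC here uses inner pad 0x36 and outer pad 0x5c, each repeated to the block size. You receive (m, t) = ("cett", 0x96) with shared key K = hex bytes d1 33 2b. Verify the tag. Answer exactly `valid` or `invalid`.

invalid

Key hex bytes d1 33 2b is exactly B = 3 bytes: K' = d1 33 2b.
K' ⊕ ipad = e7 05 1d; K' ⊕ opad = 8d 6f 77.
Inner hash: sum = 231+5+29+99+101+116+116 = 697; mod 256 = 185 → b9.
Outer hash (recomputed tag): sum = 141+111+119+185 = 556; mod 256 = 44 → 2c.
Recomputed tag = 2c; claimed = 96 → mismatch.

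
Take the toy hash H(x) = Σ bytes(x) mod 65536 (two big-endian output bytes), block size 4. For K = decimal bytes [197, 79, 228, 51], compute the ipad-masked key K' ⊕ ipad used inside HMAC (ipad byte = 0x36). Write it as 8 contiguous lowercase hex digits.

f379d205

Key decimal bytes [197, 79, 228, 51] = c5 4f e4 33 is exactly B = 4 bytes: K' = c5 4f e4 33.
XOR each byte with 0x36: c5⊕36=f3, 4f⊕36=79, e4⊕36=d2, 33⊕36=05.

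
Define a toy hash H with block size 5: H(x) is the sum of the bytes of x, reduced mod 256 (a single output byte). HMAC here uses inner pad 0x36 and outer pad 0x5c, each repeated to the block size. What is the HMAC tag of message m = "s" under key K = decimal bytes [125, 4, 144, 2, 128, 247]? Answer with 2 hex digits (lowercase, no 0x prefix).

4d

Key decimal bytes [125, 4, 144, 2, 128, 247] = 7d 04 90 02 80 f7 is 6 bytes > B = 5, so hash it first: H(key) = 8a, then zero-pad to 5 bytes: K' = 8a 00 00 00 00.
K' ⊕ ipad = bc 36 36 36 36.  K' ⊕ opad = d6 5c 5c 5c 5c.
Inner input = (K'⊕ipad) ∥ m = bc 36 36 36 36 ∥ 73.
Inner hash: sum = 188+54+54+54+54+115 = 519; mod 256 = 7 → 07.
Outer input = (K'⊕opad) ∥ inner = d6 5c 5c 5c 5c ∥ 07.
Outer hash (tag): sum = 214+92+92+92+92+7 = 589; mod 256 = 77 → 4d.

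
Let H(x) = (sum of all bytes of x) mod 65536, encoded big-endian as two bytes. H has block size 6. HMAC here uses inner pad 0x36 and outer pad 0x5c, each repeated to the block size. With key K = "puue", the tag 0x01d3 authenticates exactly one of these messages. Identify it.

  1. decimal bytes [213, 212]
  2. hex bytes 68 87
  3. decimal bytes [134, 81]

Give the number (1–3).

3

Key "puue" = 70 75 75 65 is 4 bytes ≤ B = 6; zero-pad to 6 bytes: K' = 70 75 75 65 00 00.
K' ⊕ ipad = 46 43 43 53 36 36; K' ⊕ opad = 2c 29 29 39 5c 5c.
m1: inner = H(46 43 43 53 36 36 d5 d4) = 03 34; tag = H(2c 29 29 39 5c 5c 03 34) = 01a6
m2: inner = H(46 43 43 53 36 36 68 87) = 02 7a; tag = H(2c 29 29 39 5c 5c 02 7a) = 01eb
m3: inner = H(46 43 43 53 36 36 86 51) = 02 62; tag = H(2c 29 29 39 5c 5c 02 62) = 01d3 ← matches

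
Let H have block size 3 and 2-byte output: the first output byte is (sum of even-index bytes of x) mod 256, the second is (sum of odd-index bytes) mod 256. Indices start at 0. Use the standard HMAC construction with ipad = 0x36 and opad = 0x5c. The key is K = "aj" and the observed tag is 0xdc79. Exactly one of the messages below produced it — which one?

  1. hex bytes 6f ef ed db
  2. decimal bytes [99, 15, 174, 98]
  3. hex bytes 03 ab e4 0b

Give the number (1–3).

3

Key "aj" = 61 6a is 2 bytes ≤ B = 3; zero-pad to 3 bytes: K' = 61 6a 00.
K' ⊕ ipad = 57 5c 36; K' ⊕ opad = 3d 36 5c.
m1: inner = H(57 5c 36 6f ef ed db) = 57 b8; tag = H(3d 36 5c 57 b8) = 518d
m2: inner = H(57 5c 36 63 0f ae 62) = fe 6d; tag = H(3d 36 5c fe 6d) = 0634
m3: inner = H(57 5c 36 03 ab e4 0b) = 43 43; tag = H(3d 36 5c 43 43) = dc79 ← matches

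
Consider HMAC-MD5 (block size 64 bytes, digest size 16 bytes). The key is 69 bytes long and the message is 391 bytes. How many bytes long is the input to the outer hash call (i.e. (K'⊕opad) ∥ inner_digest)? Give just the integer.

80

Key is 69 > 64 bytes, so it is hashed to 16 bytes then zero-padded to 64: |K'| = 64.
Outer input = (K'⊕opad) ∥ H(inner) → 64 + 16 = 80 bytes.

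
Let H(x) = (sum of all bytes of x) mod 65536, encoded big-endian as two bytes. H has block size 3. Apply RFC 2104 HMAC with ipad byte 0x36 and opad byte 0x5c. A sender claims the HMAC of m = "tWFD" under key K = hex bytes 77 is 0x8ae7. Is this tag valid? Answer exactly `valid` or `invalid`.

invalid

Key hex bytes 77 is 1 byte ≤ B = 3; zero-pad to 3 bytes: K' = 77 00 00.
K' ⊕ ipad = 41 36 36; K' ⊕ opad = 2b 5c 5c.
Inner hash: sum = 65+54+54+116+87+70+68 = 514 → 02 02.
Outer hash (recomputed tag): sum = 43+92+92+2+2 = 231 → 00 e7.
Recomputed tag = 00e7; claimed = 8ae7 → mismatch.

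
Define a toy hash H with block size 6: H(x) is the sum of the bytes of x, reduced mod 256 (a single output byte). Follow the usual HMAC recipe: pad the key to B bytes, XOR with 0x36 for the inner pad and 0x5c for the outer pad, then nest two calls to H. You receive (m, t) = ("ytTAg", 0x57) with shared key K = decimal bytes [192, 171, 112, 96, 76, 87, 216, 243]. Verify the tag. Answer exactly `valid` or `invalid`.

Key decimal bytes [192, 171, 112, 96, 76, 87, 216, 243] = c0 ab 70 60 4c 57 d8 f3 is 8 bytes > B = 6, so hash it first: H(key) = a9, then zero-pad to 6 bytes: K' = a9 00 00 00 00 00.
K' ⊕ ipad = 9f 36 36 36 36 36; K' ⊕ opad = f5 5c 5c 5c 5c 5c.
Inner hash: sum = 159+54+54+54+54+54+121+116+84+65+103 = 918; mod 256 = 150 → 96.
Outer hash (recomputed tag): sum = 245+92+92+92+92+92+150 = 855; mod 256 = 87 → 57.
Recomputed tag = 57; claimed = 57 → match.

valid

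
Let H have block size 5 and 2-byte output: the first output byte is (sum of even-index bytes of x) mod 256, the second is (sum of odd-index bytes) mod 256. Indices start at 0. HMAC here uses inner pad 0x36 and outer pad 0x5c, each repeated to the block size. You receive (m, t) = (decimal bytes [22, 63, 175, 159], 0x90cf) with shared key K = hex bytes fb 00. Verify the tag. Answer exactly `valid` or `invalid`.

valid

Key hex bytes fb 00 is 2 bytes ≤ B = 5; zero-pad to 5 bytes: K' = fb 00 00 00 00.
K' ⊕ ipad = cd 36 36 36 36; K' ⊕ opad = a7 5c 5c 5c 5c.
Inner hash: even-index sum = 535 mod 256 = 23; odd-index sum = 305 mod 256 = 49 → 17 31.
Outer hash (recomputed tag): even-index sum = 400 mod 256 = 144; odd-index sum = 207 mod 256 = 207 → 90 cf.
Recomputed tag = 90cf; claimed = 90cf → match.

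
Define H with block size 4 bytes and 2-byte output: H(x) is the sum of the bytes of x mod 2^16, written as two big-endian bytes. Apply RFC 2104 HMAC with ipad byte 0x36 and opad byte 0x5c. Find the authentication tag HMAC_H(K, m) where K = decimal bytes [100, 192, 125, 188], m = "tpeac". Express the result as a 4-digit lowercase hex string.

Key decimal bytes [100, 192, 125, 188] = 64 c0 7d bc is exactly B = 4 bytes: K' = 64 c0 7d bc.
K' ⊕ ipad = 52 f6 4b 8a.  K' ⊕ opad = 38 9c 21 e0.
Inner input = (K'⊕ipad) ∥ m = 52 f6 4b 8a ∥ 74 70 65 61 63.
Inner hash: sum = 82+246+75+138+116+112+101+97+99 = 1066 → 04 2a.
Outer input = (K'⊕opad) ∥ inner = 38 9c 21 e0 ∥ 04 2a.
Outer hash (tag): sum = 56+156+33+224+4+42 = 515 → 02 03.

0203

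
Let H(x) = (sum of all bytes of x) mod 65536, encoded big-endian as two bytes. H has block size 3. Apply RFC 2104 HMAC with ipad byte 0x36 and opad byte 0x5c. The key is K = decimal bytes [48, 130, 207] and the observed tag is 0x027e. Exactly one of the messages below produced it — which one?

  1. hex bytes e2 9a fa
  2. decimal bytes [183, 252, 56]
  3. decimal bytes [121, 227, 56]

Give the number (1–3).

Key decimal bytes [48, 130, 207] = 30 82 cf is exactly B = 3 bytes: K' = 30 82 cf.
K' ⊕ ipad = 06 b4 f9; K' ⊕ opad = 6c de 93.
m1: inner = H(06 b4 f9 e2 9a fa) = 04 29; tag = H(6c de 93 04 29) = 020a
m2: inner = H(06 b4 f9 b7 fc 38) = 03 9e; tag = H(6c de 93 03 9e) = 027e ← matches
m3: inner = H(06 b4 f9 79 e3 38) = 03 47; tag = H(6c de 93 03 47) = 0227

2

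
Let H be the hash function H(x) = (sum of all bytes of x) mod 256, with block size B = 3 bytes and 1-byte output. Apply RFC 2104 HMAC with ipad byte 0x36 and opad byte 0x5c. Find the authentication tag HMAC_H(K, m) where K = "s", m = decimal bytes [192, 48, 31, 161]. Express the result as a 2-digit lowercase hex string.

48

Key "s" = 73 is 1 byte ≤ B = 3; zero-pad to 3 bytes: K' = 73 00 00.
K' ⊕ ipad = 45 36 36.  K' ⊕ opad = 2f 5c 5c.
Inner input = (K'⊕ipad) ∥ m = 45 36 36 ∥ c0 30 1f a1.
Inner hash: sum = 69+54+54+192+48+31+161 = 609; mod 256 = 97 → 61.
Outer input = (K'⊕opad) ∥ inner = 2f 5c 5c ∥ 61.
Outer hash (tag): sum = 47+92+92+97 = 328; mod 256 = 72 → 48.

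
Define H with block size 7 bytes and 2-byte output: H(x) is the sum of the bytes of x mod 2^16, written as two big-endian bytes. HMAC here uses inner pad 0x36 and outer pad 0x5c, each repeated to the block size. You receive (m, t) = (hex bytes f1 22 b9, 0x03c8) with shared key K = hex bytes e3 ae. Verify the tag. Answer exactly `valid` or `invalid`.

Key hex bytes e3 ae is 2 bytes ≤ B = 7; zero-pad to 7 bytes: K' = e3 ae 00 00 00 00 00.
K' ⊕ ipad = d5 98 36 36 36 36 36; K' ⊕ opad = bf f2 5c 5c 5c 5c 5c.
Inner hash: sum = 213+152+54+54+54+54+54+241+34+185 = 1095 → 04 47.
Outer hash (recomputed tag): sum = 191+242+92+92+92+92+92+4+71 = 968 → 03 c8.
Recomputed tag = 03c8; claimed = 03c8 → match.

valid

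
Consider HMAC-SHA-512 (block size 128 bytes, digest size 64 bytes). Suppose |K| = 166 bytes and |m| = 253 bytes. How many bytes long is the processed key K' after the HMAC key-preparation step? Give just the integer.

Key is 166 > 128 bytes, so it is hashed to 64 bytes then zero-padded to 128: |K'| = 128.

128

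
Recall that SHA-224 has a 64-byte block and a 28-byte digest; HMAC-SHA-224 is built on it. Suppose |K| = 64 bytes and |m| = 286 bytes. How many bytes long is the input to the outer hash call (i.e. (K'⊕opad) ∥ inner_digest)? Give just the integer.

Key is 64 ≤ 64 bytes, zero-padded: |K'| = 64.
Outer input = (K'⊕opad) ∥ H(inner) → 64 + 28 = 92 bytes.

92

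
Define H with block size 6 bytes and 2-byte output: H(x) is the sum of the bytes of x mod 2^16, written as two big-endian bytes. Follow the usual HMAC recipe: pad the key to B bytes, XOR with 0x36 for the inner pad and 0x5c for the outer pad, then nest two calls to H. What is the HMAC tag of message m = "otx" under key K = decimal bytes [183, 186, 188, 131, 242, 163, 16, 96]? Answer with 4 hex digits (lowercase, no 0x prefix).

039b

Key decimal bytes [183, 186, 188, 131, 242, 163, 16, 96] = b7 ba bc 83 f2 a3 10 60 is 8 bytes > B = 6, so hash it first: H(key) = 04 b5, then zero-pad to 6 bytes: K' = 04 b5 00 00 00 00.
K' ⊕ ipad = 32 83 36 36 36 36.  K' ⊕ opad = 58 e9 5c 5c 5c 5c.
Inner input = (K'⊕ipad) ∥ m = 32 83 36 36 36 36 ∥ 6f 74 78.
Inner hash: sum = 50+131+54+54+54+54+111+116+120 = 744 → 02 e8.
Outer input = (K'⊕opad) ∥ inner = 58 e9 5c 5c 5c 5c ∥ 02 e8.
Outer hash (tag): sum = 88+233+92+92+92+92+2+232 = 923 → 03 9b.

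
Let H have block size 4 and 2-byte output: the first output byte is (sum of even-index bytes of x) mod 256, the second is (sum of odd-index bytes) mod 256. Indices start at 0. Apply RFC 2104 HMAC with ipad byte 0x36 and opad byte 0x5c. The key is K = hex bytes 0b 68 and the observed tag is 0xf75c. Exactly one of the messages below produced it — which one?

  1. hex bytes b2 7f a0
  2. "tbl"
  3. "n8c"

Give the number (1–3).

Key hex bytes 0b 68 is 2 bytes ≤ B = 4; zero-pad to 4 bytes: K' = 0b 68 00 00.
K' ⊕ ipad = 3d 5e 36 36; K' ⊕ opad = 57 34 5c 5c.
m1: inner = H(3d 5e 36 36 b2 7f a0) = c5 13; tag = H(57 34 5c 5c c5 13) = 78a3
m2: inner = H(3d 5e 36 36 74 62 6c) = 53 f6; tag = H(57 34 5c 5c 53 f6) = 0686
m3: inner = H(3d 5e 36 36 6e 38 63) = 44 cc; tag = H(57 34 5c 5c 44 cc) = f75c ← matches

3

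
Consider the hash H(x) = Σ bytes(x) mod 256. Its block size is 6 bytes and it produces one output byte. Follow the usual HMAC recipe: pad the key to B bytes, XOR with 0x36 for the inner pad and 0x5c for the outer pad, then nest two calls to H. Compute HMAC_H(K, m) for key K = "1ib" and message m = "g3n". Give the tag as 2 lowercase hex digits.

58

Key "1ib" = 31 69 62 is 3 bytes ≤ B = 6; zero-pad to 6 bytes: K' = 31 69 62 00 00 00.
K' ⊕ ipad = 07 5f 54 36 36 36.  K' ⊕ opad = 6d 35 3e 5c 5c 5c.
Inner input = (K'⊕ipad) ∥ m = 07 5f 54 36 36 36 ∥ 67 33 6e.
Inner hash: sum = 7+95+84+54+54+54+103+51+110 = 612; mod 256 = 100 → 64.
Outer input = (K'⊕opad) ∥ inner = 6d 35 3e 5c 5c 5c ∥ 64.
Outer hash (tag): sum = 109+53+62+92+92+92+100 = 600; mod 256 = 88 → 58.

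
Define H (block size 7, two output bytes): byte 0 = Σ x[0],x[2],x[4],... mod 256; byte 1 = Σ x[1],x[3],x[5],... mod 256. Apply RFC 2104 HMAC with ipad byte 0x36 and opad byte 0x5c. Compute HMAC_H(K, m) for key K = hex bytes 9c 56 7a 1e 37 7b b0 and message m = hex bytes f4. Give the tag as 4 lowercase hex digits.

06f0

Key hex bytes 9c 56 7a 1e 37 7b b0 is exactly B = 7 bytes: K' = 9c 56 7a 1e 37 7b b0.
K' ⊕ ipad = aa 60 4c 28 01 4d 86.  K' ⊕ opad = c0 0a 26 42 6b 27 ec.
Inner input = (K'⊕ipad) ∥ m = aa 60 4c 28 01 4d 86 ∥ f4.
Inner hash: even-index sum = 381 mod 256 = 125; odd-index sum = 457 mod 256 = 201 → 7d c9.
Outer input = (K'⊕opad) ∥ inner = c0 0a 26 42 6b 27 ec ∥ 7d c9.
Outer hash (tag): even-index sum = 774 mod 256 = 6; odd-index sum = 240 mod 256 = 240 → 06 f0.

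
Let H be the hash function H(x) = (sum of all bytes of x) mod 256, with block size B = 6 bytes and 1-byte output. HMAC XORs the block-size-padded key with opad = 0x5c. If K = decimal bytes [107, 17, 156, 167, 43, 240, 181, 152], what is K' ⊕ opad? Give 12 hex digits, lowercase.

Key decimal bytes [107, 17, 156, 167, 43, 240, 181, 152] = 6b 11 9c a7 2b f0 b5 98 is 8 bytes > B = 6, so hash it first: H(key) = 27, then zero-pad to 6 bytes: K' = 27 00 00 00 00 00.
XOR each byte with 0x5c: 27⊕5c=7b, 00⊕5c=5c, 00⊕5c=5c, 00⊕5c=5c, 00⊕5c=5c, 00⊕5c=5c.

7b5c5c5c5c5c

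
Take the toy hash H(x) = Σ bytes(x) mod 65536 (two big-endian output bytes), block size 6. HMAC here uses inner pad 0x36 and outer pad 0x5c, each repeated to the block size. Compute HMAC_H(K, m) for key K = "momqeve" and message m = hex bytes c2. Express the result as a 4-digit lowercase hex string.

0310

Key "momqeve" = 6d 6f 6d 71 65 76 65 is 7 bytes > B = 6, so hash it first: H(key) = 02 fa, then zero-pad to 6 bytes: K' = 02 fa 00 00 00 00.
K' ⊕ ipad = 34 cc 36 36 36 36.  K' ⊕ opad = 5e a6 5c 5c 5c 5c.
Inner input = (K'⊕ipad) ∥ m = 34 cc 36 36 36 36 ∥ c2.
Inner hash: sum = 52+204+54+54+54+54+194 = 666 → 02 9a.
Outer input = (K'⊕opad) ∥ inner = 5e a6 5c 5c 5c 5c ∥ 02 9a.
Outer hash (tag): sum = 94+166+92+92+92+92+2+154 = 784 → 03 10.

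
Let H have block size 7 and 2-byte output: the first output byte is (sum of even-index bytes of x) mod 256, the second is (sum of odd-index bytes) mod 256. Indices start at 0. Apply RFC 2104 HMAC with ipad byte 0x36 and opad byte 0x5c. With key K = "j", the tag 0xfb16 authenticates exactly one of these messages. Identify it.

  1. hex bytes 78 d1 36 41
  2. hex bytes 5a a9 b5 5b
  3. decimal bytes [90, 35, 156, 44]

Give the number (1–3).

2

Key "j" = 6a is 1 byte ≤ B = 7; zero-pad to 7 bytes: K' = 6a 00 00 00 00 00 00.
K' ⊕ ipad = 5c 36 36 36 36 36 36; K' ⊕ opad = 36 5c 5c 5c 5c 5c 5c.
m1: inner = H(5c 36 36 36 36 36 36 78 d1 36 41) = 10 50; tag = H(36 5c 5c 5c 5c 5c 5c 10 50) = 9a24
m2: inner = H(5c 36 36 36 36 36 36 5a a9 b5 5b) = 02 b1; tag = H(36 5c 5c 5c 5c 5c 5c 02 b1) = fb16 ← matches
m3: inner = H(5c 36 36 36 36 36 36 5a 23 9c 2c) = 4d 98; tag = H(36 5c 5c 5c 5c 5c 5c 4d 98) = e261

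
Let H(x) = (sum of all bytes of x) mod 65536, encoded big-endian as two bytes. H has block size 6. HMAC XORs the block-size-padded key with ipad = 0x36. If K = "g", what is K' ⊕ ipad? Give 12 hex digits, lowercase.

Key "g" = 67 is 1 byte ≤ B = 6; zero-pad to 6 bytes: K' = 67 00 00 00 00 00.
XOR each byte with 0x36: 67⊕36=51, 00⊕36=36, 00⊕36=36, 00⊕36=36, 00⊕36=36, 00⊕36=36.

513636363636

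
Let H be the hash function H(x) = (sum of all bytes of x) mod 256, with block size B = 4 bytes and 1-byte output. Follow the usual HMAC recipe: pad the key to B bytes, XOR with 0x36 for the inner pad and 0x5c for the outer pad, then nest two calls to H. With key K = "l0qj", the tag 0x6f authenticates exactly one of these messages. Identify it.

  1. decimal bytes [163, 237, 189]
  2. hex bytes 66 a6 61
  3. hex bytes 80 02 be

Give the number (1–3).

2

Key "l0qj" = 6c 30 71 6a is exactly B = 4 bytes: K' = 6c 30 71 6a.
K' ⊕ ipad = 5a 06 47 5c; K' ⊕ opad = 30 6c 2d 36.
m1: inner = H(5a 06 47 5c a3 ed bd) = 50; tag = H(30 6c 2d 36 50) = 4f
m2: inner = H(5a 06 47 5c 66 a6 61) = 70; tag = H(30 6c 2d 36 70) = 6f ← matches
m3: inner = H(5a 06 47 5c 80 02 be) = 43; tag = H(30 6c 2d 36 43) = 42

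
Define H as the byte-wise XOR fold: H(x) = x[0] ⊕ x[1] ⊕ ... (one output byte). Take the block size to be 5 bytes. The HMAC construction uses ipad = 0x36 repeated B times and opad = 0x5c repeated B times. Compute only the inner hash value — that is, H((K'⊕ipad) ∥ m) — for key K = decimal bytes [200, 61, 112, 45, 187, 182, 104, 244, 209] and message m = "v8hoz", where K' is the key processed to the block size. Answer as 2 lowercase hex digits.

Key decimal bytes [200, 61, 112, 45, 187, 182, 104, 244, 209] = c8 3d 70 2d bb b6 68 f4 d1 is 9 bytes > B = 5, so hash it first: H(key) = e8, then zero-pad to 5 bytes: K' = e8 00 00 00 00.
K' ⊕ ipad = de 36 36 36 36.
Inner input = de 36 36 36 36 ∥ 76 38 68 6f 7a.
Inner hash: XOR de⊕36⊕36⊕36⊕36⊕76⊕38⊕68⊕6f⊕7a = ed.

ed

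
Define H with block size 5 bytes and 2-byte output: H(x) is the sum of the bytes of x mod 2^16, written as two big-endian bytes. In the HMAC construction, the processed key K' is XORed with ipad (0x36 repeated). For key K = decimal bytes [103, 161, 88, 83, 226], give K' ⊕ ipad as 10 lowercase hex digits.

51976e65d4

Key decimal bytes [103, 161, 88, 83, 226] = 67 a1 58 53 e2 is exactly B = 5 bytes: K' = 67 a1 58 53 e2.
XOR each byte with 0x36: 67⊕36=51, a1⊕36=97, 58⊕36=6e, 53⊕36=65, e2⊕36=d4.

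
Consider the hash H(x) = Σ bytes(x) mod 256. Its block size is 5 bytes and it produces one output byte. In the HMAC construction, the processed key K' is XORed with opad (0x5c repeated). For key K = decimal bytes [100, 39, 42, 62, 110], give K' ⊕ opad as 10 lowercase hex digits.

Key decimal bytes [100, 39, 42, 62, 110] = 64 27 2a 3e 6e is exactly B = 5 bytes: K' = 64 27 2a 3e 6e.
XOR each byte with 0x5c: 64⊕5c=38, 27⊕5c=7b, 2a⊕5c=76, 3e⊕5c=62, 6e⊕5c=32.

387b766232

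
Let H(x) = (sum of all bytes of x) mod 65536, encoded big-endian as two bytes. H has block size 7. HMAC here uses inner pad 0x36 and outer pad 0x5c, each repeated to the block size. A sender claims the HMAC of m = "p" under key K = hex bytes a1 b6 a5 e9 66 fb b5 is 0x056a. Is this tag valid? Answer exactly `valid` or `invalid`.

invalid

Key hex bytes a1 b6 a5 e9 66 fb b5 is exactly B = 7 bytes: K' = a1 b6 a5 e9 66 fb b5.
K' ⊕ ipad = 97 80 93 df 50 cd 83; K' ⊕ opad = fd ea f9 b5 3a a7 e9.
Inner hash: sum = 151+128+147+223+80+205+131+112 = 1177 → 04 99.
Outer hash (recomputed tag): sum = 253+234+249+181+58+167+233+4+153 = 1532 → 05 fc.
Recomputed tag = 05fc; claimed = 056a → mismatch.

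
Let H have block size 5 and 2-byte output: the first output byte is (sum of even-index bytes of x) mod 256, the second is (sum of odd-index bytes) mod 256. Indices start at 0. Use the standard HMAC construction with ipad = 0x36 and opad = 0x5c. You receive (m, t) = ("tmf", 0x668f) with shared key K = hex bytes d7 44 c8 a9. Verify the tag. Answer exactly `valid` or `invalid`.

valid

Key hex bytes d7 44 c8 a9 is 4 bytes ≤ B = 5; zero-pad to 5 bytes: K' = d7 44 c8 a9 00.
K' ⊕ ipad = e1 72 fe 9f 36; K' ⊕ opad = 8b 18 94 f5 5c.
Inner hash: even-index sum = 642 mod 256 = 130; odd-index sum = 491 mod 256 = 235 → 82 eb.
Outer hash (recomputed tag): even-index sum = 614 mod 256 = 102; odd-index sum = 399 mod 256 = 143 → 66 8f.
Recomputed tag = 668f; claimed = 668f → match.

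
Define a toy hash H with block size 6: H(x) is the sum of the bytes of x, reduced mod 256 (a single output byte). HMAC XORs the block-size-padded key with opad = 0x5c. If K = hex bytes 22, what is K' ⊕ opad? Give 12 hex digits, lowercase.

Key hex bytes 22 is 1 byte ≤ B = 6; zero-pad to 6 bytes: K' = 22 00 00 00 00 00.
XOR each byte with 0x5c: 22⊕5c=7e, 00⊕5c=5c, 00⊕5c=5c, 00⊕5c=5c, 00⊕5c=5c, 00⊕5c=5c.

7e5c5c5c5c5c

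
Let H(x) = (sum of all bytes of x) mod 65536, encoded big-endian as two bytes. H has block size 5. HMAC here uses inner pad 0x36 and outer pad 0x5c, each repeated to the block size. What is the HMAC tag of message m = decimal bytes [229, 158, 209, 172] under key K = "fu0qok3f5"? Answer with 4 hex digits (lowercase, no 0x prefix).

02d7

Key "fu0qok3f5" = 66 75 30 71 6f 6b 33 66 35 is 9 bytes > B = 5, so hash it first: H(key) = 03 24, then zero-pad to 5 bytes: K' = 03 24 00 00 00.
K' ⊕ ipad = 35 12 36 36 36.  K' ⊕ opad = 5f 78 5c 5c 5c.
Inner input = (K'⊕ipad) ∥ m = 35 12 36 36 36 ∥ e5 9e d1 ac.
Inner hash: sum = 53+18+54+54+54+229+158+209+172 = 1001 → 03 e9.
Outer input = (K'⊕opad) ∥ inner = 5f 78 5c 5c 5c ∥ 03 e9.
Outer hash (tag): sum = 95+120+92+92+92+3+233 = 727 → 02 d7.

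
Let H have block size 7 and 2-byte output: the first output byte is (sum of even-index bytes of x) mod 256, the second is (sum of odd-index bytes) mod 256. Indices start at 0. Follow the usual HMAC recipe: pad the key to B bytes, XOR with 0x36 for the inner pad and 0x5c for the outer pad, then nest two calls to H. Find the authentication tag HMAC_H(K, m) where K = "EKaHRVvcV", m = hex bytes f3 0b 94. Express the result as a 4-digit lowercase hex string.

Key "EKaHRVvcV" = 45 4b 61 48 52 56 76 63 56 is 9 bytes > B = 7, so hash it first: H(key) = c4 4c, then zero-pad to 7 bytes: K' = c4 4c 00 00 00 00 00.
K' ⊕ ipad = f2 7a 36 36 36 36 36.  K' ⊕ opad = 98 10 5c 5c 5c 5c 5c.
Inner input = (K'⊕ipad) ∥ m = f2 7a 36 36 36 36 36 ∥ f3 0b 94.
Inner hash: even-index sum = 415 mod 256 = 159; odd-index sum = 621 mod 256 = 109 → 9f 6d.
Outer input = (K'⊕opad) ∥ inner = 98 10 5c 5c 5c 5c 5c ∥ 9f 6d.
Outer hash (tag): even-index sum = 537 mod 256 = 25; odd-index sum = 359 mod 256 = 103 → 19 67.

1967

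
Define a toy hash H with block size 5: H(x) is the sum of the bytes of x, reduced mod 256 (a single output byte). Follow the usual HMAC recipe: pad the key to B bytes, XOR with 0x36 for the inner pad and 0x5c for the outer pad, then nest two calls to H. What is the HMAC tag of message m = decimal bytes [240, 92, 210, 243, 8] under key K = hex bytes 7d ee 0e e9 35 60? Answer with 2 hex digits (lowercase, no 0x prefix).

Key hex bytes 7d ee 0e e9 35 60 is 6 bytes > B = 5, so hash it first: H(key) = f7, then zero-pad to 5 bytes: K' = f7 00 00 00 00.
K' ⊕ ipad = c1 36 36 36 36.  K' ⊕ opad = ab 5c 5c 5c 5c.
Inner input = (K'⊕ipad) ∥ m = c1 36 36 36 36 ∥ f0 5c d2 f3 08.
Inner hash: sum = 193+54+54+54+54+240+92+210+243+8 = 1202; mod 256 = 178 → b2.
Outer input = (K'⊕opad) ∥ inner = ab 5c 5c 5c 5c ∥ b2.
Outer hash (tag): sum = 171+92+92+92+92+178 = 717; mod 256 = 205 → cd.

cd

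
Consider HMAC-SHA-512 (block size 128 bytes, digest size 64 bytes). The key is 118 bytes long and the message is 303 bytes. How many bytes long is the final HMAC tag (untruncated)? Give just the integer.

64

The tag is one SHA-512 digest: 64 bytes.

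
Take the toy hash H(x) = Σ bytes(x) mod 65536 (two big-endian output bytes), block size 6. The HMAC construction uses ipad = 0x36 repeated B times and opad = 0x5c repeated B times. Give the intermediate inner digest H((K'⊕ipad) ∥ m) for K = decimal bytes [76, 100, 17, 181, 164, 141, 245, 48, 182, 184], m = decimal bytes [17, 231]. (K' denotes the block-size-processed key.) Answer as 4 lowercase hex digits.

Key decimal bytes [76, 100, 17, 181, 164, 141, 245, 48, 182, 184] = 4c 64 11 b5 a4 8d f5 30 b6 b8 is 10 bytes > B = 6, so hash it first: H(key) = 05 3a, then zero-pad to 6 bytes: K' = 05 3a 00 00 00 00.
K' ⊕ ipad = 33 0c 36 36 36 36.
Inner input = 33 0c 36 36 36 36 ∥ 11 e7.
Inner hash: sum = 51+12+54+54+54+54+17+231 = 527 → 02 0f.

020f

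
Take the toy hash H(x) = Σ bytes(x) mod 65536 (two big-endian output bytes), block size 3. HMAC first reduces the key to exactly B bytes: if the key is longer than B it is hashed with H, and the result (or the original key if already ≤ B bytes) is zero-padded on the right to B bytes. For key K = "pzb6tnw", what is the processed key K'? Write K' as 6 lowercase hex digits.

|K| = 7 > B = 3, so first hash the key.
H(K): sum = 112+122+98+54+116+110+119 = 731 → 02 db.
Zero-pad H(K) = 02 db to 3 bytes: K' = 02 db 00.

02db00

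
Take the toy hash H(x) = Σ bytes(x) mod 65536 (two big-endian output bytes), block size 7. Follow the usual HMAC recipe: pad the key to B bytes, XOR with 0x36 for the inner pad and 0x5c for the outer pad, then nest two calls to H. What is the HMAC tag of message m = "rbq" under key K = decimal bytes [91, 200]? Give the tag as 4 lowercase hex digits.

0328

Key decimal bytes [91, 200] = 5b c8 is 2 bytes ≤ B = 7; zero-pad to 7 bytes: K' = 5b c8 00 00 00 00 00.
K' ⊕ ipad = 6d fe 36 36 36 36 36.  K' ⊕ opad = 07 94 5c 5c 5c 5c 5c.
Inner input = (K'⊕ipad) ∥ m = 6d fe 36 36 36 36 36 ∥ 72 62 71.
Inner hash: sum = 109+254+54+54+54+54+54+114+98+113 = 958 → 03 be.
Outer input = (K'⊕opad) ∥ inner = 07 94 5c 5c 5c 5c 5c ∥ 03 be.
Outer hash (tag): sum = 7+148+92+92+92+92+92+3+190 = 808 → 03 28.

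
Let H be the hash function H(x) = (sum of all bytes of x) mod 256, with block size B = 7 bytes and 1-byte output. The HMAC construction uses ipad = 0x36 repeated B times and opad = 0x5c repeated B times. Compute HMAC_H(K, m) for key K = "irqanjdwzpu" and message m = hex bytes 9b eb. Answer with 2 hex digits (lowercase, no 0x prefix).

5e

Key "irqanjdwzpu" = 69 72 71 61 6e 6a 64 77 7a 70 75 is 11 bytes > B = 7, so hash it first: H(key) = bf, then zero-pad to 7 bytes: K' = bf 00 00 00 00 00 00.
K' ⊕ ipad = 89 36 36 36 36 36 36.  K' ⊕ opad = e3 5c 5c 5c 5c 5c 5c.
Inner input = (K'⊕ipad) ∥ m = 89 36 36 36 36 36 36 ∥ 9b eb.
Inner hash: sum = 137+54+54+54+54+54+54+155+235 = 851; mod 256 = 83 → 53.
Outer input = (K'⊕opad) ∥ inner = e3 5c 5c 5c 5c 5c 5c ∥ 53.
Outer hash (tag): sum = 227+92+92+92+92+92+92+83 = 862; mod 256 = 94 → 5e.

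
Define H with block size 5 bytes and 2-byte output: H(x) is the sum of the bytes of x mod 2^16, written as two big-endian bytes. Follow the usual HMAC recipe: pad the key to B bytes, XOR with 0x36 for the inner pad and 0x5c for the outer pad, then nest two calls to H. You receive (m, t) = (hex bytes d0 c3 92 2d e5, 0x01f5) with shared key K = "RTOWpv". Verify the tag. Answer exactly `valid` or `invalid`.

valid

Key "RTOWpv" = 52 54 4f 57 70 76 is 6 bytes > B = 5, so hash it first: H(key) = 02 32, then zero-pad to 5 bytes: K' = 02 32 00 00 00.
K' ⊕ ipad = 34 04 36 36 36; K' ⊕ opad = 5e 6e 5c 5c 5c.
Inner hash: sum = 52+4+54+54+54+208+195+146+45+229 = 1041 → 04 11.
Outer hash (recomputed tag): sum = 94+110+92+92+92+4+17 = 501 → 01 f5.
Recomputed tag = 01f5; claimed = 01f5 → match.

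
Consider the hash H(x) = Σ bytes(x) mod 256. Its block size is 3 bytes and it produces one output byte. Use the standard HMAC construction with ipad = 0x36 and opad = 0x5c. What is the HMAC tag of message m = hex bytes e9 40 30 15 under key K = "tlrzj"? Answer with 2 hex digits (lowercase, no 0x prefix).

Key "tlrzj" = 74 6c 72 7a 6a is 5 bytes > B = 3, so hash it first: H(key) = 36, then zero-pad to 3 bytes: K' = 36 00 00.
K' ⊕ ipad = 00 36 36.  K' ⊕ opad = 6a 5c 5c.
Inner input = (K'⊕ipad) ∥ m = 00 36 36 ∥ e9 40 30 15.
Inner hash: sum = 0+54+54+233+64+48+21 = 474; mod 256 = 218 → da.
Outer input = (K'⊕opad) ∥ inner = 6a 5c 5c ∥ da.
Outer hash (tag): sum = 106+92+92+218 = 508; mod 256 = 252 → fc.

fc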